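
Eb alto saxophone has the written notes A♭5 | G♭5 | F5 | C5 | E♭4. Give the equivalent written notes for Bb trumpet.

First find concert pitch: the Eb alto saxophone sounds a major sixth below written, so A♭5 G♭5 F5 C5 E♭4 sounds Cb5 Bbb4 Ab4 Eb4 Gb3.
Then write for Bb trumpet: it sounds a major second below written, so the part must be a major second above concert.
Cb5 → Db5
Bbb4 → Cb5
Ab4 → Bb4
Eb4 → F4
Gb3 → Ab3

Db5 Cb5 Bb4 F4 Ab3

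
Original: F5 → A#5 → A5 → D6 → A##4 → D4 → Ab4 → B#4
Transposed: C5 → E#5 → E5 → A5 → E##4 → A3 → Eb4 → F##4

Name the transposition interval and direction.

down a perfect fourth

Take the first pair: F5 → C5. F to C spans 4 letter names, so the interval is some kind of fourth.
C5 to F5 is 5 semitones, which makes it a perfect fourth; the second version is lower, so the direction is down.
Checking another pair — B#4 → F##4 — gives the same interval.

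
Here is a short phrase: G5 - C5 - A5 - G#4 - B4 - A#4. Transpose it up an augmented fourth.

C#6 F#5 D#6 C##5 E#5 D##5

G5 → C#6
C5 → F#5
A5 → D#6
G#4 → C##5
B4 → E#5
A#4 → D##5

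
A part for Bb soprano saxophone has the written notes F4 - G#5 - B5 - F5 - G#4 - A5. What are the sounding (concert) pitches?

The Bb soprano saxophone sounds a major second below written, so transpose each written note down a major second.
F4 → Eb4
G#5 → F#5
B5 → A5
F5 → Eb5
G#4 → F#4
A5 → G5

Eb4 F#5 A5 Eb5 F#4 G5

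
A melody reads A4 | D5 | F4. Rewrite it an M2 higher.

A4 → B4
D5 → E5
F4 → G4

B4 E5 G4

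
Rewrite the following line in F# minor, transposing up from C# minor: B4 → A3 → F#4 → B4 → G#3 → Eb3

E5 D4 B4 E5 C#4 Ab3

C# minor to F# minor up is a perfect fourth, so every note moves up by that interval.
B4 gives E5
A3 gives D4
F#4 gives B4
B4 gives E5
G#3 gives C#4
Eb3 gives Ab3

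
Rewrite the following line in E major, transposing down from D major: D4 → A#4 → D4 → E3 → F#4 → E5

D major to E major down is a minor seventh, so every note moves down by that interval.
D4 -> E3
A#4 -> B#3
D4 -> E3
E3 -> F#2
F#4 -> G#3
E5 -> F#4

E3 B#3 E3 F#2 G#3 F#4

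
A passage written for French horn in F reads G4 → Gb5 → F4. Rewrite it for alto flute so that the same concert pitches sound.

First find concert pitch: the French horn in F sounds a perfect fifth below written, so G4 Gb5 F4 sounds C4 Cb5 Bb3.
Then write for alto flute: it sounds a perfect fourth below written, so the part must be a perfect fourth above concert.
C4 → F4
Cb5 → Fb5
Bb3 → Eb4

F4 Fb5 Eb4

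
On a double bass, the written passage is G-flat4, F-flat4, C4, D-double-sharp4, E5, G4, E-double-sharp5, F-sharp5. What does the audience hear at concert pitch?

Gb3 Fb3 C3 D##3 E4 G3 E##4 F#4

The double bass sounds a perfect octave below written, so transpose each written note down a perfect octave.
Gb4 becomes Gb3
Fb4 becomes Fb3
C4 becomes C3
D##4 becomes D##3
E5 becomes E4
G4 becomes G3
E##5 becomes E##4
F#5 becomes F#4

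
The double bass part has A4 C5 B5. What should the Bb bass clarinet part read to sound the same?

B4 D5 C#6

First find concert pitch: the double bass sounds a perfect octave below written, so A4 C5 B5 sounds A3 C4 B4.
Then write for Bb bass clarinet: it sounds a major ninth below written, so the part must be a major ninth above concert.
A3 → B4
C4 → D5
B4 → C#6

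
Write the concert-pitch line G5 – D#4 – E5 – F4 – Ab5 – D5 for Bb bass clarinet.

A6 E#5 F#6 G5 Bb6 E6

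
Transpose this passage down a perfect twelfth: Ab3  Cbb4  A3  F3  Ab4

Db2 Fbb2 D2 Bb1 Db3

A perfect twelfth down from Ab3 gives Db2.
A perfect twelfth down from Cbb4 gives Fbb2.
A perfect twelfth down from A3 gives D2.
F3 down a perfect twelfth is Bb1.
A perfect twelfth down from Ab4 gives Db3.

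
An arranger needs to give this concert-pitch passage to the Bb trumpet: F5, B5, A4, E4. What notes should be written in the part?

The Bb trumpet sounds a major second below written, so the written part must be a major second above concert — transpose each note up.
F5 becomes G5
B5 becomes C#6
A4 becomes B4
E4 becomes F#4

G5 C#6 B4 F#4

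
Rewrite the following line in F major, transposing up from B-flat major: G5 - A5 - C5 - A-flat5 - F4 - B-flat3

D6 E6 G5 Eb6 C5 F4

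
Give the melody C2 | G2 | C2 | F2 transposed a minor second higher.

Db2 Ab2 Db2 Gb2

C2 up a minor second is Db2.
A minor second up from G2 gives Ab2.
A minor second up from C2 gives Db2.
F2: a second up reaches G, and 1 semitone makes it Gb2.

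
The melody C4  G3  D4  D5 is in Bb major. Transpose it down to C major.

D3 A2 E3 E4

Bb major to C major down is a minor seventh, so every note moves down by that interval.
C4 gives D3
G3 gives A2
D4 gives E3
D5 gives E4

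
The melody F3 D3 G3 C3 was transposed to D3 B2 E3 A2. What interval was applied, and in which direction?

Take the first pair: F3 → D3. F to D spans 3 letter names, so the interval is some kind of third.
D3 to F3 is 3 semitones, which makes it a minor third; the second version is lower, so the direction is down.
Checking another pair — C3 → A2 — gives the same interval.

down a minor third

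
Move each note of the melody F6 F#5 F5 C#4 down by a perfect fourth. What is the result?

C6 C#5 C5 G#3

F6: a fourth down reaches C, and 5 semitones makes it C6.
F#5: a fourth down reaches C, and 5 semitones makes it C#5.
F5 down a perfect fourth is C5.
A perfect fourth down from C#4 gives G#3.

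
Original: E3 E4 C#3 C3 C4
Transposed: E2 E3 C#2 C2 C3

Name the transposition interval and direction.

down a perfect octave

Take the first pair: E3 → E2. E to E spans 8 letter names, so the interval is some kind of octave.
E2 to E3 is 12 semitones, which makes it a perfect octave; the second version is lower, so the direction is down.
Checking another pair — C4 → C3 — gives the same interval.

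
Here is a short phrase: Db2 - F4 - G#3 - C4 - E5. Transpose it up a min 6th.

Bbb2 Db5 E4 Ab4 C6

Db2: a sixth up reaches B, and 8 semitones makes it Bbb2.
A minor sixth up from F4 gives Db5.
G#3 up a minor sixth is E4.
A minor sixth up from C4 gives Ab4.
E5 up a minor sixth is C6.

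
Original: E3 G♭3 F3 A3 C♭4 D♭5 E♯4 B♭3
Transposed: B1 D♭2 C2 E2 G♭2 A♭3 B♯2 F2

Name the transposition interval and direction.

From E3 to B1 is 11 letter names — an eleventh of some quality.
B1 to E3 is 17 semitones, which makes it a perfect eleventh; the second version is lower, so the direction is down.
Checking another pair — Bb3 → F2 — gives the same interval.

down a perfect eleventh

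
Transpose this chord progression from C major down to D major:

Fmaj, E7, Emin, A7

C major down to D major is a minor seventh; each chord root moves by that interval while the quality stays the same.
Fmaj: root F down a minor seventh → G, giving Gmaj.
E7: root E down a minor seventh → F#, giving F#7.
Emin: root E down a minor seventh → F#, giving F#min.
A7: root A down a minor seventh → B, giving B7.

Gmaj F#7 F#min B7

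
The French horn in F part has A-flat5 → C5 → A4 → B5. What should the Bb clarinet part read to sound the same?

Eb5 G4 E4 F#5

First find concert pitch: the French horn in F sounds a perfect fifth below written, so A-flat5 C5 A4 B5 sounds Db5 F4 D4 E5.
Then write for Bb clarinet: it sounds a major second below written, so the part must be a major second above concert.
Db5 → Eb5
F4 → G4
D4 → E4
E5 → F#5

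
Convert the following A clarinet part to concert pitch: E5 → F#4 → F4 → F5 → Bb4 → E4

The A clarinet sounds a minor third below written, so transpose each written note down a minor third.
E5 gives C#5
F#4 gives D#4
F4 gives D4
F5 gives D5
Bb4 gives G4
E4 gives C#4

C#5 D#4 D4 D5 G4 C#4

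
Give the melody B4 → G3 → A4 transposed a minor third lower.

G#4 E3 F#4

B4 gives G#4
G3 gives E3
A4 gives F#4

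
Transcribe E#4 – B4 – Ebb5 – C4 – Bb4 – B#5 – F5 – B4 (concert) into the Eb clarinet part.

C##4 G#4 Cb5 A3 G4 G##5 D5 G#4

The Eb clarinet sounds a minor third above written, so the written part must be a minor third below concert — transpose each note down.
E#4 -> C##4
B4 -> G#4
Ebb5 -> Cb5
C4 -> A3
Bb4 -> G4
B#5 -> G##5
F5 -> D5
B4 -> G#4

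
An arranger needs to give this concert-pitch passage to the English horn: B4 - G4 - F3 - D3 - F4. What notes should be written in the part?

F#5 D5 C4 A3 C5

Written C4 sounds as F3 on the English horn, so concert pitches are written a perfect fifth up.
B4 becomes F#5
G4 becomes D5
F3 becomes C4
D3 becomes A3
F4 becomes C5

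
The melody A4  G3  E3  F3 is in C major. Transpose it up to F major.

C major to F major up is a perfect fourth, so every note moves up by that interval.
A4 to D5
G3 to C4
E3 to A3
F3 to Bb3

D5 C4 A3 Bb3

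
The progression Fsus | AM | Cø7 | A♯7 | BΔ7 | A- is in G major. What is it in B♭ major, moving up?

G major up to B♭ major is a minor third; each chord root moves by that interval while the quality stays the same.
Fsus: root F up a minor third → Ab, giving Absus.
AM: root A up a minor third → C, giving CM.
Cø7: root C up a minor third → Eb, giving Ebø7.
A♯7: root A♯ up a minor third → C#, giving C#7.
BΔ7: root B up a minor third → D, giving DΔ7.
A-: root A up a minor third → C, giving C-.

Absus CM Ebø7 C#7 DΔ7 C-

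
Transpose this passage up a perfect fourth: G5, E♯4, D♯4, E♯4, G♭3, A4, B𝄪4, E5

G5 up a perfect fourth is C6.
A perfect fourth up from E#4 gives A#4.
D#4 up a perfect fourth is G#4.
A perfect fourth up from E#4 gives A#4.
A perfect fourth up from Gb3 gives Cb4.
A4: a fourth up reaches D, and 5 semitones makes it D5.
B##4: a fourth up reaches E, and 5 semitones makes it E##5.
E5: a fourth up reaches A, and 5 semitones makes it A5.

C6 A#4 G#4 A#4 Cb4 D5 E##5 A5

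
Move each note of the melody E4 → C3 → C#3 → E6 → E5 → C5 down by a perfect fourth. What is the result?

B3 G2 G#2 B5 B4 G4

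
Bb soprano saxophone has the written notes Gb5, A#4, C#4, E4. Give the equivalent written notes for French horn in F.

First find concert pitch: the Bb soprano saxophone sounds a major second below written, so Gb5 A#4 C#4 E4 sounds Fb5 G#4 B3 D4.
Then write for French horn in F: it sounds a perfect fifth below written, so the part must be a perfect fifth above concert.
Fb5 → Cb6
G#4 → D#5
B3 → F#4
D4 → A4

Cb6 D#5 F#4 A4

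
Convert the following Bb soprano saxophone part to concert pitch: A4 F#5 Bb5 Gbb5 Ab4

Written C4 on the Bb soprano saxophone sounds as Bb3, a major second lower; apply that shift to every note.
A4 gives G4
F#5 gives E5
Bb5 gives Ab5
Gbb5 gives Fbb5
Ab4 gives Gb4

G4 E5 Ab5 Fbb5 Gb4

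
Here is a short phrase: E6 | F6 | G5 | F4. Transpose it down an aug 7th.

E6 becomes Fb5
F6 becomes Gbb5
G5 becomes Abb4
F4 becomes Gbb3

Fb5 Gbb5 Abb4 Gbb3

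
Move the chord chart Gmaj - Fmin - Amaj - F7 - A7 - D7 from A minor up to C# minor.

A minor up to C# minor is a major third; each chord root moves by that interval while the quality stays the same.
Gmaj: root G up a major third → B, giving Bmaj.
Fmin: root F up a major third → A, giving Amin.
Amaj: root A up a major third → C#, giving C#maj.
F7: root F up a major third → A, giving A7.
A7: root A up a major third → C#, giving C#7.
D7: root D up a major third → F#, giving F#7.

Bmaj Amin C#maj A7 C#7 F#7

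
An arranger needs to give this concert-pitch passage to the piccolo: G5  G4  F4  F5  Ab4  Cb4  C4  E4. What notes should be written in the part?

G4 G3 F3 F4 Ab3 Cb3 C3 E3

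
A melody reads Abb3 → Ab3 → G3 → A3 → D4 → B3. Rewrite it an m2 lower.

Gb3 G3 F#3 G#3 C#4 A#3

Abb3 down a minor second is Gb3.
Ab3 down a minor second is G3.
A minor second down from G3 gives F#3.
A3: a second down reaches G, and 1 semitone makes it G#3.
D4: a second down reaches C, and 1 semitone makes it C#4.
A minor second down from B3 gives A#3.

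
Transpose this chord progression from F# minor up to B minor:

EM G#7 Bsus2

AM C#7 Esus2

F# minor up to B minor is a perfect fourth; each chord root moves by that interval while the quality stays the same.
EM: root E up a perfect fourth → A, giving AM.
G#7: root G# up a perfect fourth → C#, giving C#7.
Bsus2: root B up a perfect fourth → E, giving Esus2.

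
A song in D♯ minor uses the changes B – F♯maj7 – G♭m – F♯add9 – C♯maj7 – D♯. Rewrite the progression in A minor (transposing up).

F Cmaj7 Dbbm Cadd9 Gmaj7 A

D♯ minor up to A minor is a diminished fifth; each chord root moves by that interval while the quality stays the same.
B: root B up a diminished fifth → F, giving F.
F♯maj7: root F♯ up a diminished fifth → C, giving Cmaj7.
G♭m: root G♭ up a diminished fifth → Dbb, giving Dbbm.
F♯add9: root F♯ up a diminished fifth → C, giving Cadd9.
C♯maj7: root C♯ up a diminished fifth → G, giving Gmaj7.
D♯: root D♯ up a diminished fifth → A, giving A.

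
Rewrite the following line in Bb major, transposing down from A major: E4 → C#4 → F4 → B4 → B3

A major to Bb major down is a major seventh, so every note moves down by that interval.
E4 becomes F3
C#4 becomes D3
F4 becomes Gb3
B4 becomes C4
B3 becomes C3

F3 D3 Gb3 C4 C3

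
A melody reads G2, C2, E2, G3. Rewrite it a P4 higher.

G2 → C3
C2 → F2
E2 → A2
G3 → C4

C3 F2 A2 C4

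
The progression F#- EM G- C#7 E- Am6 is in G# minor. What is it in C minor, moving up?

G# minor up to C minor is a diminished fourth; each chord root moves by that interval while the quality stays the same.
F#-: root F# up a diminished fourth → Bb, giving Bb-.
EM: root E up a diminished fourth → Ab, giving AbM.
G-: root G up a diminished fourth → Cb, giving Cb-.
C#7: root C# up a diminished fourth → F, giving F7.
E-: root E up a diminished fourth → Ab, giving Ab-.
Am6: root A up a diminished fourth → Db, giving Dbm6.

Bb- AbM Cb- F7 Ab- Dbm6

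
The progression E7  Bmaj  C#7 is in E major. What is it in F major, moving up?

E major up to F major is a minor second; each chord root moves by that interval while the quality stays the same.
E7: root E up a minor second → F, giving F7.
Bmaj: root B up a minor second → C, giving Cmaj.
C#7: root C# up a minor second → D, giving D7.

F7 Cmaj D7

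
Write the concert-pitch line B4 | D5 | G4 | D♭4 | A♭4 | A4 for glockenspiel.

B2 D3 G2 Db2 Ab2 A2

Written C4 sounds as C6 on the glockenspiel, so concert pitches are written a perfect fifteenth down.
B4 -> B2
D5 -> D3
G4 -> G2
Db4 -> Db2
Ab4 -> Ab2
A4 -> A2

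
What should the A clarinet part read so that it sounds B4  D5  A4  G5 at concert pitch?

D5 F5 C5 Bb5

Written C4 sounds as A3 on the A clarinet, so concert pitches are written a minor third up.
B4 → D5
D5 → F5
A4 → C5
G5 → Bb5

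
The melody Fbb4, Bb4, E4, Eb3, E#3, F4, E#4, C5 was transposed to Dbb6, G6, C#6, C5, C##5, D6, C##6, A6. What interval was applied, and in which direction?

up a major thirteenth

From Fbb4 to Dbb6 is 13 letter names — a thirteenth of some quality.
Fbb4 to Dbb6 is 21 semitones, which makes it a major thirteenth; the second version is higher, so the direction is up.
Checking another pair — C5 → A6 — gives the same interval.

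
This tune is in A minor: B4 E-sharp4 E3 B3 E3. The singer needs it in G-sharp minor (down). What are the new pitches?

A minor to G-sharp minor down is a minor second, so every note moves down by that interval.
B4 -> A#4
E#4 -> D##4
E3 -> D#3
B3 -> A#3
E3 -> D#3

A#4 D##4 D#3 A#3 D#3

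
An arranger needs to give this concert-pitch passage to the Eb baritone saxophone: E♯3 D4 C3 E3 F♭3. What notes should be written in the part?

C##5 B5 A4 C#5 Db5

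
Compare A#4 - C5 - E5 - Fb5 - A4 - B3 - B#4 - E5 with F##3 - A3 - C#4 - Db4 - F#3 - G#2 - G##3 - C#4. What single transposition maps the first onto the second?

down a minor tenth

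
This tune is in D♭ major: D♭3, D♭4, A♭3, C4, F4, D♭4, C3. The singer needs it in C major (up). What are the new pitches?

From D♭ up to C is a major seventh; apply that to each pitch.
Db3 becomes C4
Db4 becomes C5
Ab3 becomes G4
C4 becomes B4
F4 becomes E5
Db4 becomes C5
C3 becomes B3

C4 C5 G4 B4 E5 C5 B3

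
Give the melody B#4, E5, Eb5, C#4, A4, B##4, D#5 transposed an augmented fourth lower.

B#4 → F#4
E5 → Bb4
Eb5 → Bbb4
C#4 → G3
A4 → Eb4
B##4 → F##4
D#5 → A4

F#4 Bb4 Bbb4 G3 Eb4 F##4 A4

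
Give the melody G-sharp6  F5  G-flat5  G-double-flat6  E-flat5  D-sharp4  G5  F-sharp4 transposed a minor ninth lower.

G#6 becomes F##5
F5 becomes E4
Gb5 becomes F4
Gbb6 becomes Fb5
Eb5 becomes D4
D#4 becomes C##3
G5 becomes F#4
F#4 becomes E#3

F##5 E4 F4 Fb5 D4 C##3 F#4 E#3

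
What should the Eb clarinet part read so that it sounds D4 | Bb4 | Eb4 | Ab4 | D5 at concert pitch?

The Eb clarinet sounds a minor third above written, so the written part must be a minor third below concert — transpose each note down.
D4 -> B3
Bb4 -> G4
Eb4 -> C4
Ab4 -> F4
D5 -> B4

B3 G4 C4 F4 B4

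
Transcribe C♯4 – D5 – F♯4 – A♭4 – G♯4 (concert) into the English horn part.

G#4 A5 C#5 Eb5 D#5

Written C4 sounds as F3 on the English horn, so concert pitches are written a perfect fifth up.
C#4 → G#4
D5 → A5
F#4 → C#5
Ab4 → Eb5
G#4 → D#5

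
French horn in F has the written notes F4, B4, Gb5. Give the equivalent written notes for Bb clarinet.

C4 F#4 Db5

First find concert pitch: the French horn in F sounds a perfect fifth below written, so F4 B4 Gb5 sounds Bb3 E4 Cb5.
Then write for Bb clarinet: it sounds a major second below written, so the part must be a major second above concert.
Bb3 → C4
E4 → F#4
Cb5 → Db5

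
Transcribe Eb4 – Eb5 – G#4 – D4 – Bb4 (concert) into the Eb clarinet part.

C4 C5 E#4 B3 G4

The Eb clarinet sounds a minor third above written, so the written part must be a minor third below concert — transpose each note down.
Eb4 → C4
Eb5 → C5
G#4 → E#4
D4 → B3
Bb4 → G4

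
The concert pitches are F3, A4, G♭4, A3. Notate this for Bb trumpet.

G3 B4 Ab4 B3

Written C4 sounds as Bb3 on the Bb trumpet, so concert pitches are written a major second up.
F3 → G3
A4 → B4
Gb4 → Ab4
A3 → B3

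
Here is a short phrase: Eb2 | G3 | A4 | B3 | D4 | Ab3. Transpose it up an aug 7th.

D#3 F##4 G##5 A##4 C##5 G#4

Eb2 becomes D#3
G3 becomes F##4
A4 becomes G##5
B3 becomes A##4
D4 becomes C##5
Ab3 becomes G#4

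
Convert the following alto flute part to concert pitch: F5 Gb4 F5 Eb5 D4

The alto flute sounds a perfect fourth below written, so transpose each written note down a perfect fourth.
F5 → C5
Gb4 → Db4
F5 → C5
Eb5 → Bb4
D4 → A3

C5 Db4 C5 Bb4 A3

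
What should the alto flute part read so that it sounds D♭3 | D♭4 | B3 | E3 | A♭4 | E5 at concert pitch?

Gb3 Gb4 E4 A3 Db5 A5

Written C4 sounds as G3 on the alto flute, so concert pitches are written a perfect fourth up.
Db3 to Gb3
Db4 to Gb4
B3 to E4
E3 to A3
Ab4 to Db5
E5 to A5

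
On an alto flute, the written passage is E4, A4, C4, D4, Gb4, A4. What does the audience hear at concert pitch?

The alto flute sounds a perfect fourth below written, so transpose each written note down a perfect fourth.
E4 -> B3
A4 -> E4
C4 -> G3
D4 -> A3
Gb4 -> Db4
A4 -> E4

B3 E4 G3 A3 Db4 E4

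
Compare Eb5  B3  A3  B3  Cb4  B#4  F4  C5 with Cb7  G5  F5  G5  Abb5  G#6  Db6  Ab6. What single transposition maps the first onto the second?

Take the first pair: Eb5 → Cb7. E to C spans 13 letter names, so the interval is some kind of thirteenth.
Eb5 to Cb7 is 20 semitones, which makes it a minor thirteenth; the second version is higher, so the direction is up.
Checking another pair — C5 → Ab6 — gives the same interval.

up a minor thirteenth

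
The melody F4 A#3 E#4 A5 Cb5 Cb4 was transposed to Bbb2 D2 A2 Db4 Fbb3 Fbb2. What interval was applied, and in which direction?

From F4 to Bbb2 is 12 letter names — a twelfth of some quality.
Bbb2 to F4 is 20 semitones, which makes it an augmented twelfth; the second version is lower, so the direction is down.
Checking another pair — Cb4 → Fbb2 — gives the same interval.

down an augmented twelfth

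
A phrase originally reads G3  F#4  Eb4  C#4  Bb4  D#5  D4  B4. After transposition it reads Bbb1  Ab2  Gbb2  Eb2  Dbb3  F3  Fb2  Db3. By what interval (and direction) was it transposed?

down an augmented thirteenth

From G3 to Bbb1 is 13 letter names — a thirteenth of some quality.
Bbb1 to G3 is 22 semitones, which makes it an augmented thirteenth; the second version is lower, so the direction is down.
Checking another pair — B4 → Db3 — gives the same interval.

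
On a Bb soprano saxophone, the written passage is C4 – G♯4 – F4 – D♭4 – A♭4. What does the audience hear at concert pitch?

Bb3 F#4 Eb4 Cb4 Gb4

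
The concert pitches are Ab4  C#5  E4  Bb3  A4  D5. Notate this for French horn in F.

The French horn in F sounds a perfect fifth below written, so the written part must be a perfect fifth above concert — transpose each note up.
Ab4 gives Eb5
C#5 gives G#5
E4 gives B4
Bb3 gives F4
A4 gives E5
D5 gives A5

Eb5 G#5 B4 F4 E5 A5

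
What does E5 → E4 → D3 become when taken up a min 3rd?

G5 G4 F3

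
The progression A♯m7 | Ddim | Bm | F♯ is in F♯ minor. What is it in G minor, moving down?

Bm7 Ebdim Cm G

F♯ minor down to G minor is a major seventh; each chord root moves by that interval while the quality stays the same.
A♯m7: root A♯ down a major seventh → B, giving Bm7.
Ddim: root D down a major seventh → Eb, giving Ebdim.
Bm: root B down a major seventh → C, giving Cm.
F♯: root F♯ down a major seventh → G, giving G.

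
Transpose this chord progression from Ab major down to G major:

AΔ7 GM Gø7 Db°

G#Δ7 F#M F#ø7 C°

Ab major down to G major is a minor second; each chord root moves by that interval while the quality stays the same.
AΔ7: root A down a minor second → G#, giving G#Δ7.
GM: root G down a minor second → F#, giving F#M.
Gø7: root G down a minor second → F#, giving F#ø7.
Db°: root Db down a minor second → C, giving C°.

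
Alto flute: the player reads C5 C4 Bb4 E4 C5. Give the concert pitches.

G4 G3 F4 B3 G4

Written C4 on the alto flute sounds as G3, a perfect fourth lower; apply that shift to every note.
C5 to G4
C4 to G3
Bb4 to F4
E4 to B3
C5 to G4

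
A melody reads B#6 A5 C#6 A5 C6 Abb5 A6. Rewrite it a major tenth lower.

B#6 down a major tenth is G#5.
A5: a tenth down reaches F, and 16 semitones makes it F4.
C#6: a tenth down reaches A, and 16 semitones makes it A4.
A5 down a major tenth is F4.
A major tenth down from C6 gives Ab4.
A major tenth down from Abb5 gives Fbb4.
A major tenth down from A6 gives F5.

G#5 F4 A4 F4 Ab4 Fbb4 F5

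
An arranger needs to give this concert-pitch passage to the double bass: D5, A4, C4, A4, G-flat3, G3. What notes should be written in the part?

D6 A5 C5 A5 Gb4 G4

The double bass sounds a perfect octave below written, so the written part must be a perfect octave above concert — transpose each note up.
D5 -> D6
A4 -> A5
C4 -> C5
A4 -> A5
Gb3 -> Gb4
G3 -> G4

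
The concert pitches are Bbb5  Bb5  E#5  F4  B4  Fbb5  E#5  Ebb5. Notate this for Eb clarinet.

Written C4 sounds as Eb4 on the Eb clarinet, so concert pitches are written a minor third down.
Bbb5 to Gb5
Bb5 to G5
E#5 to C##5
F4 to D4
B4 to G#4
Fbb5 to Dbb5
E#5 to C##5
Ebb5 to Cb5

Gb5 G5 C##5 D4 G#4 Dbb5 C##5 Cb5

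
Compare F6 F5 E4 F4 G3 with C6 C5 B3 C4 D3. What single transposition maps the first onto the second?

down a perfect fourth

From F6 to C6 is 4 letter names — a fourth of some quality.
C6 to F6 is 5 semitones, which makes it a perfect fourth; the second version is lower, so the direction is down.
Checking another pair — G3 → D3 — gives the same interval.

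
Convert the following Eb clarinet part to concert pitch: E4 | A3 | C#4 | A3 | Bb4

The Eb clarinet sounds a minor third above written, so transpose each written note up a minor third.
E4 to G4
A3 to C4
C#4 to E4
A3 to C4
Bb4 to Db5

G4 C4 E4 C4 Db5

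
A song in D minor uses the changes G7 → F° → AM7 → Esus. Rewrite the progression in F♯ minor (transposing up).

B7 A° C#M7 G#sus

D minor up to F♯ minor is a major third; each chord root moves by that interval while the quality stays the same.
G7: root G up a major third → B, giving B7.
F°: root F up a major third → A, giving A°.
AM7: root A up a major third → C#, giving C#M7.
Esus: root E up a major third → G#, giving G#sus.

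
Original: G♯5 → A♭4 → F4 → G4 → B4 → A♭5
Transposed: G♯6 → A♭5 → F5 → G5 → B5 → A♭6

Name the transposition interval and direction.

Take the first pair: G#5 → G#6. G to G spans 8 letter names, so the interval is some kind of octave.
G#5 to G#6 is 12 semitones, which makes it a perfect octave; the second version is higher, so the direction is up.
Checking another pair — Ab5 → Ab6 — gives the same interval.

up a perfect octave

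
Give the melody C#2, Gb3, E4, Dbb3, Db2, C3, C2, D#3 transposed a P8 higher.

C#3 Gb4 E5 Dbb4 Db3 C4 C3 D#4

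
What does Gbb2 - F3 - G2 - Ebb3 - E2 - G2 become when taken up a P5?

Dbb3 C4 D3 Bbb3 B2 D3

Gbb2 → Dbb3
F3 → C4
G2 → D3
Ebb3 → Bbb3
E2 → B2
G2 → D3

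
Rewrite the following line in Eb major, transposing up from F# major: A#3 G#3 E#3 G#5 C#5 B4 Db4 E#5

G4 F4 D4 F6 Bb5 Ab5 Cbb5 D6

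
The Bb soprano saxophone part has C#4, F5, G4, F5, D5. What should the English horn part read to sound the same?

First find concert pitch: the Bb soprano saxophone sounds a major second below written, so C#4 F5 G4 F5 D5 sounds B3 Eb5 F4 Eb5 C5.
Then write for English horn: it sounds a perfect fifth below written, so the part must be a perfect fifth above concert.
B3 → F#4
Eb5 → Bb5
F4 → C5
Eb5 → Bb5
C5 → G5

F#4 Bb5 C5 Bb5 G5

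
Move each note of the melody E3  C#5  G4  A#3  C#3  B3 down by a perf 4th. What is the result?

A perfect fourth down from E3 gives B2.
A perfect fourth down from C#5 gives G#4.
G4 down a perfect fourth is D4.
A perfect fourth down from A#3 gives E#3.
A perfect fourth down from C#3 gives G#2.
B3: a fourth down reaches F, and 5 semitones makes it F#3.

B2 G#4 D4 E#3 G#2 F#3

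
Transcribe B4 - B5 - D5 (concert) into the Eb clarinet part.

The Eb clarinet sounds a minor third above written, so the written part must be a minor third below concert — transpose each note down.
B4 to G#4
B5 to G#5
D5 to B4

G#4 G#5 B4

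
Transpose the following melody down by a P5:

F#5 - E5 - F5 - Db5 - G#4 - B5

B4 A4 Bb4 Gb4 C#4 E5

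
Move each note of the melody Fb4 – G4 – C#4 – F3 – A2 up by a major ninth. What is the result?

Gb5 A5 D#5 G4 B3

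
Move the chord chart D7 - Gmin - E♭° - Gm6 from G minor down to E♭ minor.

Bb7 Ebmin Cb° Ebm6

G minor down to E♭ minor is a major third; each chord root moves by that interval while the quality stays the same.
D7: root D down a major third → Bb, giving Bb7.
Gmin: root G down a major third → Eb, giving Ebmin.
E♭°: root E♭ down a major third → Cb, giving Cb°.
Gm6: root G down a major third → Eb, giving Ebm6.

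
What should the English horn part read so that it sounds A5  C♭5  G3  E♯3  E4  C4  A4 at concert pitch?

Written C4 sounds as F3 on the English horn, so concert pitches are written a perfect fifth up.
A5 becomes E6
Cb5 becomes Gb5
G3 becomes D4
E#3 becomes B#3
E4 becomes B4
C4 becomes G4
A4 becomes E5

E6 Gb5 D4 B#3 B4 G4 E5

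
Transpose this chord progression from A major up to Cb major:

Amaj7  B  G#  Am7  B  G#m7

Cbmaj7 Db Bb Cbm7 Db Bbm7

A major up to Cb major is a diminished third; each chord root moves by that interval while the quality stays the same.
Amaj7: root A up a diminished third → Cb, giving Cbmaj7.
B: root B up a diminished third → Db, giving Db.
G#: root G# up a diminished third → Bb, giving Bb.
Am7: root A up a diminished third → Cb, giving Cbm7.
B: root B up a diminished third → Db, giving Db.
G#m7: root G# up a diminished third → Bb, giving Bbm7.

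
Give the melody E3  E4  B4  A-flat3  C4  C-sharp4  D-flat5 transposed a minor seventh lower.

F#2 F#3 C#4 Bb2 D3 D#3 Eb4

E3 → F#2
E4 → F#3
B4 → C#4
Ab3 → Bb2
C4 → D3
C#4 → D#3
Db5 → Eb4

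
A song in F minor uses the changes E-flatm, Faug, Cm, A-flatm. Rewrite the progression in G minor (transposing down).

Fm Gaug Dm Bbm

F minor down to G minor is a minor seventh; each chord root moves by that interval while the quality stays the same.
E-flatm: root E-flat down a minor seventh → F, giving Fm.
Faug: root F down a minor seventh → G, giving Gaug.
Cm: root C down a minor seventh → D, giving Dm.
A-flatm: root A-flat down a minor seventh → Bb, giving Bbm.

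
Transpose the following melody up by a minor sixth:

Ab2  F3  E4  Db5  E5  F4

Ab2: a sixth up reaches F, and 8 semitones makes it Fb3.
F3: a sixth up reaches D, and 8 semitones makes it Db4.
E4 up a minor sixth is C5.
Db5: a sixth up reaches B, and 8 semitones makes it Bbb5.
A minor sixth up from E5 gives C6.
F4: a sixth up reaches D, and 8 semitones makes it Db5.

Fb3 Db4 C5 Bbb5 C6 Db5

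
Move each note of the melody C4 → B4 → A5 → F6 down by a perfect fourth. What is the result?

G3 F#4 E5 C6

A perfect fourth down from C4 gives G3.
B4: a fourth down reaches F, and 5 semitones makes it F#4.
A perfect fourth down from A5 gives E5.
F6: a fourth down reaches C, and 5 semitones makes it C6.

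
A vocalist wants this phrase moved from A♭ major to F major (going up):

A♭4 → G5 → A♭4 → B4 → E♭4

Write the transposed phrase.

From A♭ up to F is a major sixth; apply that to each pitch.
Ab4 gives F5
G5 gives E6
Ab4 gives F5
B4 gives G#5
Eb4 gives C5

F5 E6 F5 G#5 C5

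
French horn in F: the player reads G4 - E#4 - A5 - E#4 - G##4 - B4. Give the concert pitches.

C4 A#3 D5 A#3 C##4 E4

Written C4 on the French horn in F sounds as F3, a perfect fifth lower; apply that shift to every note.
G4 to C4
E#4 to A#3
A5 to D5
E#4 to A#3
G##4 to C##4
B4 to E4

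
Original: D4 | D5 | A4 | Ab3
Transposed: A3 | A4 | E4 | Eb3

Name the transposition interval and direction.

down a perfect fourth

Take the first pair: D4 → A3. D to A spans 4 letter names, so the interval is some kind of fourth.
A3 to D4 is 5 semitones, which makes it a perfect fourth; the second version is lower, so the direction is down.
Checking another pair — Ab3 → Eb3 — gives the same interval.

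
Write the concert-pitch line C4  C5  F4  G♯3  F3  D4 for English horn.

G4 G5 C5 D#4 C4 A4

The English horn sounds a perfect fifth below written, so the written part must be a perfect fifth above concert — transpose each note up.
C4 -> G4
C5 -> G5
F4 -> C5
G#3 -> D#4
F3 -> C4
D4 -> A4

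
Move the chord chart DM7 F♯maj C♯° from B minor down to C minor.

EbM7 Gmaj D°

B minor down to C minor is a major seventh; each chord root moves by that interval while the quality stays the same.
DM7: root D down a major seventh → Eb, giving EbM7.
F♯maj: root F♯ down a major seventh → G, giving Gmaj.
C♯°: root C♯ down a major seventh → D, giving D°.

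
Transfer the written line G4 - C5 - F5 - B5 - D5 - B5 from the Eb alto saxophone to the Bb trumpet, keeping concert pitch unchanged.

C4 F4 Bb4 E5 G4 E5

First find concert pitch: the Eb alto saxophone sounds a major sixth below written, so G4 C5 F5 B5 D5 B5 sounds Bb3 Eb4 Ab4 D5 F4 D5.
Then write for Bb trumpet: it sounds a major second below written, so the part must be a major second above concert.
Bb3 → C4
Eb4 → F4
Ab4 → Bb4
D5 → E5
F4 → G4
D5 → E5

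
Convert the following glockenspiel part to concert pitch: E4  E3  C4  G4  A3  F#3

E6 E5 C6 G6 A5 F#5

The glockenspiel sounds a perfect fifteenth above written, so transpose each written note up a perfect fifteenth.
E4 gives E6
E3 gives E5
C4 gives C6
G4 gives G6
A3 gives A5
F#3 gives F#5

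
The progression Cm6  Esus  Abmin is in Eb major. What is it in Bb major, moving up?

Eb major up to Bb major is a perfect fifth; each chord root moves by that interval while the quality stays the same.
Cm6: root C up a perfect fifth → G, giving Gm6.
Esus: root E up a perfect fifth → B, giving Bsus.
Abmin: root Ab up a perfect fifth → Eb, giving Ebmin.

Gm6 Bsus Ebmin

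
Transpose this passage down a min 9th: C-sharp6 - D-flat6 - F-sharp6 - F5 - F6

B#4 C5 E#5 E4 E5

C#6 down a minor ninth is B#4.
A minor ninth down from Db6 gives C5.
A minor ninth down from F#6 gives E#5.
A minor ninth down from F5 gives E4.
F6: a ninth down reaches E, and 13 semitones makes it E5.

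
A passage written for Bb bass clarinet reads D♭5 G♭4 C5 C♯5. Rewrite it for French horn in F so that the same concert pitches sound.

Gb4 Cb4 F4 F#4

First find concert pitch: the Bb bass clarinet sounds a major ninth below written, so D♭5 G♭4 C5 C♯5 sounds Cb4 Fb3 Bb3 B3.
Then write for French horn in F: it sounds a perfect fifth below written, so the part must be a perfect fifth above concert.
Cb4 → Gb4
Fb3 → Cb4
Bb3 → F4
B3 → F#4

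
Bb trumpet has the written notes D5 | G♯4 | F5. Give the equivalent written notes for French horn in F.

First find concert pitch: the Bb trumpet sounds a major second below written, so D5 G♯4 F5 sounds C5 F#4 Eb5.
Then write for French horn in F: it sounds a perfect fifth below written, so the part must be a perfect fifth above concert.
C5 → G5
F#4 → C#5
Eb5 → Bb5

G5 C#5 Bb5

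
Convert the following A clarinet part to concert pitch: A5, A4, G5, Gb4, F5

F#5 F#4 E5 Eb4 D5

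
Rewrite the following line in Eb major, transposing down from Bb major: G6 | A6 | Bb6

Bb major to Eb major down is a perfect fifth, so every note moves down by that interval.
G6 gives C6
A6 gives D6
Bb6 gives Eb6

C6 D6 Eb6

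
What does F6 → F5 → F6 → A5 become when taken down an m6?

A5 A4 A5 C#5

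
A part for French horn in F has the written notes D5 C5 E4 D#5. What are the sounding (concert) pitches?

The French horn in F sounds a perfect fifth below written, so transpose each written note down a perfect fifth.
D5 becomes G4
C5 becomes F4
E4 becomes A3
D#5 becomes G#4

G4 F4 A3 G#4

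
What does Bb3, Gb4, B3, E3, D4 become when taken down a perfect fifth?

Eb3 Cb4 E3 A2 G3

Bb3 becomes Eb3
Gb4 becomes Cb4
B3 becomes E3
E3 becomes A2
D4 becomes G3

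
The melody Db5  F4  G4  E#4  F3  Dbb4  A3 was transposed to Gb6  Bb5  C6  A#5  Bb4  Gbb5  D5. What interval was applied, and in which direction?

up a perfect eleventh

From Db5 to Gb6 is 11 letter names — an eleventh of some quality.
Db5 to Gb6 is 17 semitones, which makes it a perfect eleventh; the second version is higher, so the direction is up.
Checking another pair — A3 → D5 — gives the same interval.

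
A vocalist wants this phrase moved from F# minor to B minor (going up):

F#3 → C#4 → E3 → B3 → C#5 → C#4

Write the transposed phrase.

B3 F#4 A3 E4 F#5 F#4

F# minor to B minor up is a perfect fourth, so every note moves up by that interval.
F#3 to B3
C#4 to F#4
E3 to A3
B3 to E4
C#5 to F#5
C#4 to F#4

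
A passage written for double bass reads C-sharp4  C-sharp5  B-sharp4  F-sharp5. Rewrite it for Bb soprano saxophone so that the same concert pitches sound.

First find concert pitch: the double bass sounds a perfect octave below written, so C-sharp4 C-sharp5 B-sharp4 F-sharp5 sounds C#3 C#4 B#3 F#4.
Then write for Bb soprano saxophone: it sounds a major second below written, so the part must be a major second above concert.
C#3 → D#3
C#4 → D#4
B#3 → C##4
F#4 → G#4

D#3 D#4 C##4 G#4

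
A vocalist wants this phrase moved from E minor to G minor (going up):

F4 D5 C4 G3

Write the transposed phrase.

Ab4 F5 Eb4 Bb3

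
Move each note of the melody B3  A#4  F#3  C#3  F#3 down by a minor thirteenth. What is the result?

B3 → D#2
A#4 → C##3
F#3 → A#1
C#3 → E#1
F#3 → A#1

D#2 C##3 A#1 E#1 A#1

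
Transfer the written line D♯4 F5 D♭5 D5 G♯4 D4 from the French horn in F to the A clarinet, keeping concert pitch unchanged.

B3 Db5 Bbb4 Bb4 E4 Bb3

First find concert pitch: the French horn in F sounds a perfect fifth below written, so D♯4 F5 D♭5 D5 G♯4 D4 sounds G#3 Bb4 Gb4 G4 C#4 G3.
Then write for A clarinet: it sounds a minor third below written, so the part must be a minor third above concert.
G#3 → B3
Bb4 → Db5
Gb4 → Bbb4
G4 → Bb4
C#4 → E4
G3 → Bb3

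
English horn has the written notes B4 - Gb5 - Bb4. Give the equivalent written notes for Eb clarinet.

C#4 Ab4 C4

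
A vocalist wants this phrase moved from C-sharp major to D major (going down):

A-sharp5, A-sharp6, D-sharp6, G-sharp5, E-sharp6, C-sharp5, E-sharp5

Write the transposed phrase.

B4 B5 E5 A4 F#5 D4 F#4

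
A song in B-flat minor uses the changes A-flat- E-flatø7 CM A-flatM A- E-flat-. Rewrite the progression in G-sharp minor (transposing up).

F#- C#ø7 A#M F#M F##- C#-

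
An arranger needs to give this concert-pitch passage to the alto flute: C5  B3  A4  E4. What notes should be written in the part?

Written C4 sounds as G3 on the alto flute, so concert pitches are written a perfect fourth up.
C5 -> F5
B3 -> E4
A4 -> D5
E4 -> A4

F5 E4 D5 A4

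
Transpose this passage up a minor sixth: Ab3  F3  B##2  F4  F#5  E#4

A minor sixth up from Ab3 gives Fb4.
A minor sixth up from F3 gives Db4.
B##2: a sixth up reaches G, and 8 semitones makes it G##3.
F4 up a minor sixth is Db5.
A minor sixth up from F#5 gives D6.
E#4: a sixth up reaches C, and 8 semitones makes it C#5.

Fb4 Db4 G##3 Db5 D6 C#5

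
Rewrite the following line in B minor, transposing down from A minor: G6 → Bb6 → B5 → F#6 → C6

A5 C6 C#5 G#5 D5

A minor to B minor down is a minor seventh, so every note moves down by that interval.
G6 gives A5
Bb6 gives C6
B5 gives C#5
F#6 gives G#5
C6 gives D5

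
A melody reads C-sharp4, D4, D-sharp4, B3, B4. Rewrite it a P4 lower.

C#4 down a perfect fourth is G#3.
D4: a fourth down reaches A, and 5 semitones makes it A3.
D#4: a fourth down reaches A, and 5 semitones makes it A#3.
B3 down a perfect fourth is F#3.
A perfect fourth down from B4 gives F#4.

G#3 A3 A#3 F#3 F#4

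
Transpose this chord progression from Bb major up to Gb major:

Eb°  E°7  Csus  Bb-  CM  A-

Cb° C°7 Absus Gb- AbM F-

Bb major up to Gb major is a minor sixth; each chord root moves by that interval while the quality stays the same.
Eb°: root Eb up a minor sixth → Cb, giving Cb°.
E°7: root E up a minor sixth → C, giving C°7.
Csus: root C up a minor sixth → Ab, giving Absus.
Bb-: root Bb up a minor sixth → Gb, giving Gb-.
CM: root C up a minor sixth → Ab, giving AbM.
A-: root A up a minor sixth → F, giving F-.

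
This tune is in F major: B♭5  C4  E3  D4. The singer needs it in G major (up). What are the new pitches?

C6 D4 F#3 E4

F major to G major up is a major second, so every note moves up by that interval.
Bb5 to C6
C4 to D4
E3 to F#3
D4 to E4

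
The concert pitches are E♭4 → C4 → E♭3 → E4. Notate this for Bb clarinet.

Written C4 sounds as Bb3 on the Bb clarinet, so concert pitches are written a major second up.
Eb4 -> F4
C4 -> D4
Eb3 -> F3
E4 -> F#4

F4 D4 F3 F#4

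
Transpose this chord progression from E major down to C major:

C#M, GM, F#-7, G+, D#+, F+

AM EbM D-7 Eb+ B+ Db+

E major down to C major is a major third; each chord root moves by that interval while the quality stays the same.
C#M: root C# down a major third → A, giving AM.
GM: root G down a major third → Eb, giving EbM.
F#-7: root F# down a major third → D, giving D-7.
G+: root G down a major third → Eb, giving Eb+.
D#+: root D# down a major third → B, giving B+.
F+: root F down a major third → Db, giving Db+.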